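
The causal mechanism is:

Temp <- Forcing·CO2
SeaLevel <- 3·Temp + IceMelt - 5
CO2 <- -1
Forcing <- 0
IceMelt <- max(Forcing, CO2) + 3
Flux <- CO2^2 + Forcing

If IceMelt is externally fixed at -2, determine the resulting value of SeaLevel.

-7

Intervening sets IceMelt = -2 and removes its equation (IceMelt <- max(Forcing, CO2) + 3).
Temp = Forcing·CO2  [with Forcing=0, CO2=-1]  = 0
SeaLevel = 3·Temp + IceMelt - 5  [with Temp=0, IceMelt=-2]  = -7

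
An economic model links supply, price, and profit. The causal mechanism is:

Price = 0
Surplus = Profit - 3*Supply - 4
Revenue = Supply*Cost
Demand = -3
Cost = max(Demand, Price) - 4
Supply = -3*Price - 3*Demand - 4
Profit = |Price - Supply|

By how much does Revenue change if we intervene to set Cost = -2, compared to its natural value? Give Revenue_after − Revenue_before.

Intervening sets Cost = -2 and removes its equation (Cost = max(Demand, Price) - 4).
Supply = -3*Price - 3*Demand - 4  [with Price=0, Demand=-3]  = 5
Revenue = Supply*Cost  [with Supply=5, Cost=-2]  = -10
Without intervention: Supply = -3*Price - 3*Demand - 4  [with Price=0, Demand=-3]  = 5; Cost = max(Demand, Price) - 4  [with Demand=-3, Price=0]  = -4; Revenue = Supply*Cost  [with Supply=5, Cost=-4]  = -20.
Change = -10 − (-20) = 10.

10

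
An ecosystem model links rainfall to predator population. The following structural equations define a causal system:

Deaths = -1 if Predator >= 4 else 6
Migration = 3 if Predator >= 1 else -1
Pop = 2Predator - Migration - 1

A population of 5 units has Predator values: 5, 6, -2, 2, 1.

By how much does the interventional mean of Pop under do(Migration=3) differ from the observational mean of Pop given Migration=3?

The intervention sets Migration=3 in all 5 units regardless of Predator. Recomputing Pop per unit gives 6, 8, -8, 0, -2; average 0.8.
Observing Migration=3 restricts to units where Migration's equation naturally yields 3: Predator ∈ {5, 6, 2, 1}. In that subpopulation Pop = 6, 8, 0, -2, mean 3.
Difference = 0.8 − 3 = -2.2.

-2.2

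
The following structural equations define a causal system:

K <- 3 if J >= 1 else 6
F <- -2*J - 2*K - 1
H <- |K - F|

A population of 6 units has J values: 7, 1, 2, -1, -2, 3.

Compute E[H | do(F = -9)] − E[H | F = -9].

Under do(F=-9), F's equation is replaced by F=-9 for every unit. Per-unit H: 12, 12, 12, 15, 15, 12. Mean = 13.
Observing F=-9 restricts to units where F's equation naturally yields -9: J ∈ {1, -2}. In that subpopulation H = 12, 15, mean 13.5.
Difference = 13 − 13.5 = -0.5.

-0.5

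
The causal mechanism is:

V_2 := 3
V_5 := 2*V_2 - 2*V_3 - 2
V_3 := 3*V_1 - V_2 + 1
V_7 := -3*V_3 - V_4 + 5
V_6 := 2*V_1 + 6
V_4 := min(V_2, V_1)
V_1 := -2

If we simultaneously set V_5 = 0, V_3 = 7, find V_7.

-14

The joint intervention fixes V_5 = 0, V_3 = 7, removing each variable's own equation.
V_4 = min(V_2, V_1)  [with V_2=3, V_1=-2]  = -2
V_7 = -3*V_3 - V_4 + 5  [with V_3=7, V_4=-2]  = -14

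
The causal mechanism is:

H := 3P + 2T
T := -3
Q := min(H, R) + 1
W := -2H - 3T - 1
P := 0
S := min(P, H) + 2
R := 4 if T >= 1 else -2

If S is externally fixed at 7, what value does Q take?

Under do(S=7), the mechanism S := min(P, H) + 2 is discarded; S is fixed at 7.
Since Q is not a descendant of the intervened variable, it is unaffected.
H = 3P + 2T  [with P=0, T=-3]  = -6
R = 4 if T >= 1 else -2  [with T=-3]  = -2
Q = min(H, R) + 1  [with H=-6, R=-2]  = -5

-5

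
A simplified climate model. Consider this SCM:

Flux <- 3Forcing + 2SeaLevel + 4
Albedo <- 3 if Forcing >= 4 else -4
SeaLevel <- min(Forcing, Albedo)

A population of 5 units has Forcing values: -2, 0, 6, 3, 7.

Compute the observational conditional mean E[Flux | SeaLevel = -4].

Conditioning on SeaLevel=-4 selects the 3 unit(s) with Forcing ∈ {-2, 0, 3}. Their Flux values: -10, -4, 5. Mean = -3.

-3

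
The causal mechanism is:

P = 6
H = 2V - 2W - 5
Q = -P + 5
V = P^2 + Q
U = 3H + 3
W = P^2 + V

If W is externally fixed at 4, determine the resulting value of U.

174

Under do(W=4), the mechanism W = P^2 + V is discarded; W is fixed at 4.
Q = -P + 5  [with P=6]  = -1
V = P^2 + Q  [with P=6, Q=-1]  = 35
H = 2V - 2W - 5  [with V=35, W=4]  = 57
U = 3H + 3  [with H=57]  = 174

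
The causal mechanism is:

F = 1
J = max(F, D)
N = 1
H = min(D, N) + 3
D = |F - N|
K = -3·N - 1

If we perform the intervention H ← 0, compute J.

1

do(H=0) replaces the equation H = min(D, N) + 3 with the constant H = 0.
No directed path runs from H to J, so J keeps its natural value.
D = |F - N|  [with F=1, N=1]  = 0
J = max(F, D)  [with F=1, D=0]  = 1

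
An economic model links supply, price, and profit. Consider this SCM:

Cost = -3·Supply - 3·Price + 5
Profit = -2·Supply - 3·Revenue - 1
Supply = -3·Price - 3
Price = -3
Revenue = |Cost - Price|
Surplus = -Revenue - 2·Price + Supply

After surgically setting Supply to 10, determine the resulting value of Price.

-3

Under do(Supply=10), the mechanism Supply = -3·Price - 3 is discarded; Supply is fixed at 10.
Price is not downstream of the intervention, so its value is determined by the original equations.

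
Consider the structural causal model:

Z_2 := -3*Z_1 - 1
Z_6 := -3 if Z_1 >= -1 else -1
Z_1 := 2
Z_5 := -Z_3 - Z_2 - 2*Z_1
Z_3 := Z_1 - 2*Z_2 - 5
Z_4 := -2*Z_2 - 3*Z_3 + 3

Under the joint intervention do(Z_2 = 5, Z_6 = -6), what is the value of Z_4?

32

The joint intervention fixes Z_2 = 5, Z_6 = -6, removing each variable's own equation.
Z_3 = Z_1 - 2*Z_2 - 5  [with Z_1=2, Z_2=5]  = -13
Z_4 = -2*Z_2 - 3*Z_3 + 3  [with Z_2=5, Z_3=-13]  = 32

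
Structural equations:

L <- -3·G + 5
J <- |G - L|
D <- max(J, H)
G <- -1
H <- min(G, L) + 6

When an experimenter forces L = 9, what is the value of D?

10

do(L=9) replaces the equation L <- -3·G + 5 with the constant L = 9.
J = |G - L|  [with G=-1, L=9]  = 10
H = min(G, L) + 6  [with G=-1, L=9]  = 5
D = max(J, H)  [with J=10, H=5]  = 10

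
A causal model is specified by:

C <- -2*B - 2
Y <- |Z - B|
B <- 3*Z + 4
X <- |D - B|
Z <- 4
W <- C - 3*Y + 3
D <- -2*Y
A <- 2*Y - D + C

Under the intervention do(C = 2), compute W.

Intervening sets C = 2 and removes its equation (C <- -2*B - 2).
B = 3*Z + 4  [with Z=4]  = 16
Y = |Z - B|  [with Z=4, B=16]  = 12
W = C - 3*Y + 3  [with C=2, Y=12]  = -31

-31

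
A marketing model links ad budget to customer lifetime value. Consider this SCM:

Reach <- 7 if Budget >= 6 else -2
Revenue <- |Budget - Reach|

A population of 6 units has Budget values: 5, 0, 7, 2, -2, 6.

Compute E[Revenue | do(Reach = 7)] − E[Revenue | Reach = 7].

3.5

Every unit gets Reach=7 under the intervention. Revenue values become 2, 7, 0, 5, 9, 1; E[Revenue|do(Reach=7)] = 4.
Conditioning on Reach=7 selects the 2 unit(s) with Budget ∈ {7, 6}. Their Revenue values: 0, 1. Mean = 0.5.
Difference = 4 − 0.5 = 3.5.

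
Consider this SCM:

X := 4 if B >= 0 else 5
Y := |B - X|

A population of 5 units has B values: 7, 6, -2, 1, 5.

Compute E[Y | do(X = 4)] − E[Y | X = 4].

0.75

Under do(X=4), X's equation is replaced by X=4 for every unit. Per-unit Y: 3, 2, 6, 3, 1. Mean = 3.
Conditioning on X=4 selects the 4 unit(s) with B ∈ {7, 6, 1, 5}. Their Y values: 3, 2, 3, 1. Mean = 2.25.
Difference = 3 − 2.25 = 0.75.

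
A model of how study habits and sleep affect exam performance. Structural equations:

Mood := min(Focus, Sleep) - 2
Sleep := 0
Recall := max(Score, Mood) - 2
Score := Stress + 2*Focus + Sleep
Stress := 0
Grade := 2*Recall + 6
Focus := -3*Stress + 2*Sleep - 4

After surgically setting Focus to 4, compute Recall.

6

The intervention breaks the incoming arrows to Focus: Focus := -3*Stress + 2*Sleep - 4 no longer applies, and Focus = 4.
Score = Stress + 2*Focus + Sleep  [with Stress=0, Focus=4, Sleep=0]  = 8
Mood = min(Focus, Sleep) - 2  [with Focus=4, Sleep=0]  = -2
Recall = max(Score, Mood) - 2  [with Score=8, Mood=-2]  = 6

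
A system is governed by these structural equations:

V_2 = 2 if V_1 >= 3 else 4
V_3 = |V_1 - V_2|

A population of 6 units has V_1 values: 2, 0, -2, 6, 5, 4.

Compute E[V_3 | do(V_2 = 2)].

2.5

Under do(V_2=2), V_2's equation is replaced by V_2=2 for every unit. Per-unit V_3: 0, 2, 4, 4, 3, 2. Mean = 2.5.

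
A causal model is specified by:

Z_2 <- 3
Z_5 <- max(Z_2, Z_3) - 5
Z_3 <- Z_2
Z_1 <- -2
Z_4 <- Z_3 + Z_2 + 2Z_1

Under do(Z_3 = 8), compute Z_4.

The intervention breaks the incoming arrows to Z_3: Z_3 <- Z_2 no longer applies, and Z_3 = 8.
Z_4 = Z_3 + Z_2 + 2Z_1  [with Z_3=8, Z_2=3, Z_1=-2]  = 7

7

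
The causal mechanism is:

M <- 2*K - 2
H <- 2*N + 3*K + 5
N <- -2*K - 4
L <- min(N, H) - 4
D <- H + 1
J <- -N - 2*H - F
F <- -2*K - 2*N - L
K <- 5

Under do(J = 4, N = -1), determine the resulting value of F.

The joint intervention fixes J = 4, N = -1, removing each variable's own equation.
H = 2*N + 3*K + 5  [with N=-1, K=5]  = 18
L = min(N, H) - 4  [with N=-1, H=18]  = -5
F = -2*K - 2*N - L  [with K=5, N=-1, L=-5]  = -3

-3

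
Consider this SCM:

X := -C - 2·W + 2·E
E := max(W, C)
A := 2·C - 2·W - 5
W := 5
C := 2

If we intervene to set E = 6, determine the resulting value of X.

0

Intervening sets E = 6 and removes its equation (E := max(W, C)).
X = -C - 2·W + 2·E  [with C=2, W=5, E=6]  = 0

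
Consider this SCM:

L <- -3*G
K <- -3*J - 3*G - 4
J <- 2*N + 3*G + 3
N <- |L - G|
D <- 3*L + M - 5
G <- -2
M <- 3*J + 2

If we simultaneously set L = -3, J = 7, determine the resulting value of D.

Setting L = -3, J = 7 by intervention discards those variables' equations.
M = 3*J + 2  [with J=7]  = 23
D = 3*L + M - 5  [with L=-3, M=23]  = 9

9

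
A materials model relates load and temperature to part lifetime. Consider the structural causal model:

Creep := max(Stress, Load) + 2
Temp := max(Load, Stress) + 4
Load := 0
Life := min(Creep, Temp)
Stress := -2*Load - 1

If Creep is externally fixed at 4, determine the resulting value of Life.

Intervening sets Creep = 4 and removes its equation (Creep := max(Stress, Load) + 2).
Stress = -2*Load - 1  [with Load=0]  = -1
Temp = max(Load, Stress) + 4  [with Load=0, Stress=-1]  = 4
Life = min(Creep, Temp)  [with Creep=4, Temp=4]  = 4

4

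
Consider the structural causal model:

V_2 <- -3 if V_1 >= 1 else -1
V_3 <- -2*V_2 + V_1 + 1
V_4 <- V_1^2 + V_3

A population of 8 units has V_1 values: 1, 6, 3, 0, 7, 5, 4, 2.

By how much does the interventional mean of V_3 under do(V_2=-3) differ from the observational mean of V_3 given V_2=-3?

Every unit gets V_2=-3 under the intervention. V_3 values become 8, 13, 10, 7, 14, 12, 11, 9; E[V_3|do(V_2=-3)] = 10.5.
E[V_3|V_2=-3] averages over only the 7 units with V_2=-3 (V_1 = 1, 6, 3, 7, 5, 4, 2): V_3 = 8, 13, 10, 14, 12, 11, 9, mean 11.
Difference = 10.5 − 11 = -0.5.

-0.5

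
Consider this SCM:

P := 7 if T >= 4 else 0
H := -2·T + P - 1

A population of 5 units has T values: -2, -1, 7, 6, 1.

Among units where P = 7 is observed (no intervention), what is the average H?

Observing P=7 restricts to units where P's equation naturally yields 7: T ∈ {7, 6}. In that subpopulation H = -8, -6, mean -7.

-7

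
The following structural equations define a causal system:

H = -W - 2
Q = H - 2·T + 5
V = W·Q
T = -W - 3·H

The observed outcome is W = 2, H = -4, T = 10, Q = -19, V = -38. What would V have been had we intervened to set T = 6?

do(T=6) replaces the equation T = -W - 3·H with the constant T = 6.
H = -W - 2  [with W=2]  = -4
Q = H - 2·T + 5  [with H=-4, T=6]  = -11
V = W·Q  [with W=2, Q=-11]  = -22

-22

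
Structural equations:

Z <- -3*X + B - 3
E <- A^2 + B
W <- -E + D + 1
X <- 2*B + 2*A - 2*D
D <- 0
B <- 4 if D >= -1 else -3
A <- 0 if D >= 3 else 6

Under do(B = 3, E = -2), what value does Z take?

Setting B = 3, E = -2 by intervention discards those variables' equations.
A = 0 if D >= 3 else 6  [with D=0]  = 6
X = 2*B + 2*A - 2*D  [with B=3, A=6, D=0]  = 18
Z = -3*X + B - 3  [with X=18, B=3]  = -54

-54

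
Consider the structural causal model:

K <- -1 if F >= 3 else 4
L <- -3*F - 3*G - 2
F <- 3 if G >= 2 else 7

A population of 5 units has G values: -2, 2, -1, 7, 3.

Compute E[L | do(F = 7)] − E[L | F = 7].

-9.9

Under do(F=7), F's equation is replaced by F=7 for every unit. Per-unit L: -17, -29, -20, -44, -32. Mean = -28.4.
E[L|F=7] averages over only the 2 units with F=7 (G = -2, -1): L = -17, -20, mean -18.5.
Difference = -28.4 − (-18.5) = -9.9.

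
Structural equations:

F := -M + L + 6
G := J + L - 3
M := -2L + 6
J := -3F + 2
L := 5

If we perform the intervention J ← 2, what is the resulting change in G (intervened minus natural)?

Intervening sets J = 2 and removes its equation (J := -3F + 2).
G = J + L - 3  [with J=2, L=5]  = 4
Without intervention: M = -2L + 6  [with L=5]  = -4; F = -M + L + 6  [with M=-4, L=5]  = 15; J = -3F + 2  [with F=15]  = -43; G = J + L - 3  [with J=-43, L=5]  = -41.
Change = 4 − (-41) = 45.

45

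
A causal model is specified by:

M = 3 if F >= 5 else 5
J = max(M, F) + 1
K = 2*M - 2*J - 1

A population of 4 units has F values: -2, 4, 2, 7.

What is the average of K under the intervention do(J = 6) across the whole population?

Under do(J=6), J's equation is replaced by J=6 for every unit. Per-unit K: -3, -3, -3, -7. Mean = -4.

-4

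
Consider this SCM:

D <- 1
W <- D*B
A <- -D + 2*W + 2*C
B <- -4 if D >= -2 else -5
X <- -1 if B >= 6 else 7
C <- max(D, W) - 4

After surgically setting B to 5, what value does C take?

1

Under do(B=5), the mechanism B <- -4 if D >= -2 else -5 is discarded; B is fixed at 5.
W = D*B  [with D=1, B=5]  = 5
C = max(D, W) - 4  [with D=1, W=5]  = 1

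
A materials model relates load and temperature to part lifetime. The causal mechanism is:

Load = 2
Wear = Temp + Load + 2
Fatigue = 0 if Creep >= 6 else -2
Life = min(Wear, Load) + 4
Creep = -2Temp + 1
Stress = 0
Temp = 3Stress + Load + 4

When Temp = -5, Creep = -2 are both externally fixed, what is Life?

3

Under do(Temp = -5, Creep = -2), each intervened variable's structural equation is replaced by its fixed value.
Wear = Temp + Load + 2  [with Temp=-5, Load=2]  = -1
Life = min(Wear, Load) + 4  [with Wear=-1, Load=2]  = 3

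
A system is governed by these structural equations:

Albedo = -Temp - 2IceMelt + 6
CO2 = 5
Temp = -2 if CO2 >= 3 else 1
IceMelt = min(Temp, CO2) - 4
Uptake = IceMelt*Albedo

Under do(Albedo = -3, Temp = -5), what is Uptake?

The joint intervention fixes Albedo = -3, Temp = -5, removing each variable's own equation.
IceMelt = min(Temp, CO2) - 4  [with Temp=-5, CO2=5]  = -9
Uptake = IceMelt*Albedo  [with IceMelt=-9, Albedo=-3]  = 27

27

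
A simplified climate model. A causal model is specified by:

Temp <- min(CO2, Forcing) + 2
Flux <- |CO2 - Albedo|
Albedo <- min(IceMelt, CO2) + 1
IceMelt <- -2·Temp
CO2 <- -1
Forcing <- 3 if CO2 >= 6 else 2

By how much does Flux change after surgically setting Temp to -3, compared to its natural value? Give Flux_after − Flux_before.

The intervention breaks the incoming arrows to Temp: Temp <- min(CO2, Forcing) + 2 no longer applies, and Temp = -3.
IceMelt = -2·Temp  [with Temp=-3]  = 6
Albedo = min(IceMelt, CO2) + 1  [with IceMelt=6, CO2=-1]  = 0
Flux = |CO2 - Albedo|  [with CO2=-1, Albedo=0]  = 1
Without intervention: Forcing = 3 if CO2 >= 6 else 2  [with CO2=-1]  = 2; Temp = min(CO2, Forcing) + 2  [with CO2=-1, Forcing=2]  = 1; IceMelt = -2·Temp  [with Temp=1]  = -2; Albedo = min(IceMelt, CO2) + 1  [with IceMelt=-2, CO2=-1]  = -1; Flux = |CO2 - Albedo|  [with CO2=-1, Albedo=-1]  = 0.
Change = 1 − 0 = 1.

1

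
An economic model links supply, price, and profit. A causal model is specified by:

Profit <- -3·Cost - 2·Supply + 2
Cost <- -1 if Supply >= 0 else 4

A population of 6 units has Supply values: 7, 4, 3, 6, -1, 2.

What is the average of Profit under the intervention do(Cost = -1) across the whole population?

Every unit gets Cost=-1 under the intervention. Profit values become -9, -3, -1, -7, 7, 1; E[Profit|do(Cost=-1)] = -2.

-2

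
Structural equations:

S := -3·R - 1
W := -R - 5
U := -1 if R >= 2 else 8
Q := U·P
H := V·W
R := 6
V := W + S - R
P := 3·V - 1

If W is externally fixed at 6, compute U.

-1

do(W=6) replaces the equation W := -R - 5 with the constant W = 6.
Since U is not a descendant of the intervened variable, it is unaffected.
U = -1 if R >= 2 else 8  [with R=6]  = -1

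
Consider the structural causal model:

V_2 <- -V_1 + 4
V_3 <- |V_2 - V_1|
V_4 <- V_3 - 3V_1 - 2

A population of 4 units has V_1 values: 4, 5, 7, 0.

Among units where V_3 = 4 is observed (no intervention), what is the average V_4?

E[V_4|V_3=4] averages over only the 2 units with V_3=4 (V_1 = 4, 0): V_4 = -10, 2, mean -4.

-4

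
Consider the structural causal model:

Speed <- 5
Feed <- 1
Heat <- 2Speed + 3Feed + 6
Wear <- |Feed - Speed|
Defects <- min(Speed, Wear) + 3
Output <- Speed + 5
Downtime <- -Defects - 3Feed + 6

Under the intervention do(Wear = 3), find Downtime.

-3

The intervention breaks the incoming arrows to Wear: Wear <- |Feed - Speed| no longer applies, and Wear = 3.
Defects = min(Speed, Wear) + 3  [with Speed=5, Wear=3]  = 6
Downtime = -Defects - 3Feed + 6  [with Defects=6, Feed=1]  = -3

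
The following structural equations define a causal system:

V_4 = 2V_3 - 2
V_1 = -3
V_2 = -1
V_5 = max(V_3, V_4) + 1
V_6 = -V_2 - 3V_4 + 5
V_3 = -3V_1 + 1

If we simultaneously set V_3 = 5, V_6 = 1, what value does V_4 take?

8

Setting V_3 = 5, V_6 = 1 by intervention discards those variables' equations.
V_4 = 2V_3 - 2  [with V_3=5]  = 8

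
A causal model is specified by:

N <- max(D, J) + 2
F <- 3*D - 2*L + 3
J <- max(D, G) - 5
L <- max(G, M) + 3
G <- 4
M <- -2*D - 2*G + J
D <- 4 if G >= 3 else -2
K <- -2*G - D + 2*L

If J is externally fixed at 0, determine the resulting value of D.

4

Under do(J=0), the mechanism J <- max(D, G) - 5 is discarded; J is fixed at 0.
Since D is not a descendant of the intervened variable, it is unaffected.
D = 4 if G >= 3 else -2  [with G=4]  = 4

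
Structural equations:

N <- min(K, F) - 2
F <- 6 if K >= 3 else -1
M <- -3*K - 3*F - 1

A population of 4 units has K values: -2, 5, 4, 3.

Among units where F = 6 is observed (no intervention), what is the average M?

-31

E[M|F=6] averages over only the 3 units with F=6 (K = 5, 4, 3): M = -34, -31, -28, mean -31.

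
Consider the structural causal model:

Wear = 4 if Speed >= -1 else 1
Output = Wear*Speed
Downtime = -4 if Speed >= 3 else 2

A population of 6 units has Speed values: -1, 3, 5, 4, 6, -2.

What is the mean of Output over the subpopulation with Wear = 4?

13.6

E[Output|Wear=4] averages over only the 5 units with Wear=4 (Speed = -1, 3, 5, 4, 6): Output = -4, 12, 20, 16, 24, mean 13.6.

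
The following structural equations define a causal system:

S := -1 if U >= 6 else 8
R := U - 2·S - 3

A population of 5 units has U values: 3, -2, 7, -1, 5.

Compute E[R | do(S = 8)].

-16.6

Under do(S=8), S's equation is replaced by S=8 for every unit. Per-unit R: -16, -21, -12, -20, -14. Mean = -16.6.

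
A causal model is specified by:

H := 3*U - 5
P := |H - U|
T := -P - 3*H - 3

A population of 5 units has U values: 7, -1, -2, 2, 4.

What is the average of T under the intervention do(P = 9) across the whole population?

Under do(P=9), P's equation is replaced by P=9 for every unit. Per-unit T: -60, 12, 21, -15, -33. Mean = -15.

-15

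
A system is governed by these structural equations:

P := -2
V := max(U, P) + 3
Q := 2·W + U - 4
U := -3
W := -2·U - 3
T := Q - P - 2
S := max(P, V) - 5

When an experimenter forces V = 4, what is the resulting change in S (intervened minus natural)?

3

do(V=4) replaces the equation V := max(U, P) + 3 with the constant V = 4.
S = max(P, V) - 5  [with P=-2, V=4]  = -1
Without intervention: V = max(U, P) + 3  [with U=-3, P=-2]  = 1; S = max(P, V) - 5  [with P=-2, V=1]  = -4.
Change = -1 − (-4) = 3.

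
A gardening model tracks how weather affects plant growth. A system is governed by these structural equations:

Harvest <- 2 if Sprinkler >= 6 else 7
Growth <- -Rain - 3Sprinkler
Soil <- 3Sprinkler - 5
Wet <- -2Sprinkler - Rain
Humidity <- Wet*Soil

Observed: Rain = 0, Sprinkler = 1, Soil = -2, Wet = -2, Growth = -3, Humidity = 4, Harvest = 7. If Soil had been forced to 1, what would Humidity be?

-2

The intervention breaks the incoming arrows to Soil: Soil <- 3Sprinkler - 5 no longer applies, and Soil = 1.
Wet = -2Sprinkler - Rain  [with Sprinkler=1, Rain=0]  = -2
Humidity = Wet*Soil  [with Wet=-2, Soil=1]  = -2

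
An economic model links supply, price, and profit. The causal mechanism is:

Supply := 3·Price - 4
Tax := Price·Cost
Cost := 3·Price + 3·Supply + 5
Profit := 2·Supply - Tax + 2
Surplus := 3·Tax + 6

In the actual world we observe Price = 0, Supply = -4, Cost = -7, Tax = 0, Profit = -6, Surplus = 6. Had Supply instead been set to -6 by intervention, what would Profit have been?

-10

do(Supply=-6) replaces the equation Supply := 3·Price - 4 with the constant Supply = -6.
Cost = 3·Price + 3·Supply + 5  [with Price=0, Supply=-6]  = -13
Tax = Price·Cost  [with Price=0, Cost=-13]  = 0
Profit = 2·Supply - Tax + 2  [with Supply=-6, Tax=0]  = -10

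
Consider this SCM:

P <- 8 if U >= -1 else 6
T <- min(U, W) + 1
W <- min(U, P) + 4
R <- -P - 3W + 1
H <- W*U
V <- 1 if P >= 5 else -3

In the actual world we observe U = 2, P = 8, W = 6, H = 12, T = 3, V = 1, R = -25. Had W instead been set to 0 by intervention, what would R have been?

-7

The intervention breaks the incoming arrows to W: W <- min(U, P) + 4 no longer applies, and W = 0.
P = 8 if U >= -1 else 6  [with U=2]  = 8
R = -P - 3W + 1  [with P=8, W=0]  = -7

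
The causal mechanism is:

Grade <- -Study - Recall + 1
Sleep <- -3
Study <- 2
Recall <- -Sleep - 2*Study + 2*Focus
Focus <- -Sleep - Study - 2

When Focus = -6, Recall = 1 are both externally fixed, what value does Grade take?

Setting Focus = -6, Recall = 1 by intervention discards those variables' equations.
Grade = -Study - Recall + 1  [with Study=2, Recall=1]  = -2

-2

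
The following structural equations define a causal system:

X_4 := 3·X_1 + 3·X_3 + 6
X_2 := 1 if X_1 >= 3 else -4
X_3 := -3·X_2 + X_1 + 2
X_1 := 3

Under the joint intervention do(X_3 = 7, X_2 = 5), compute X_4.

36

The joint intervention fixes X_3 = 7, X_2 = 5, removing each variable's own equation.
X_4 = 3·X_1 + 3·X_3 + 6  [with X_1=3, X_3=7]  = 36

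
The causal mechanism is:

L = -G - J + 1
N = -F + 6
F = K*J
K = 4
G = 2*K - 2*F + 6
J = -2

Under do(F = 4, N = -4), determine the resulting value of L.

The joint intervention fixes F = 4, N = -4, removing each variable's own equation.
G = 2*K - 2*F + 6  [with K=4, F=4]  = 6
L = -G - J + 1  [with G=6, J=-2]  = -3

-3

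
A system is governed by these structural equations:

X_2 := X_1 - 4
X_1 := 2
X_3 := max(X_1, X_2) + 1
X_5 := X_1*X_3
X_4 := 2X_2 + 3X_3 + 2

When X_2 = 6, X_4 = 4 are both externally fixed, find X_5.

14

Setting X_2 = 6, X_4 = 4 by intervention discards those variables' equations.
X_3 = max(X_1, X_2) + 1  [with X_1=2, X_2=6]  = 7
X_5 = X_1*X_3  [with X_1=2, X_3=7]  = 14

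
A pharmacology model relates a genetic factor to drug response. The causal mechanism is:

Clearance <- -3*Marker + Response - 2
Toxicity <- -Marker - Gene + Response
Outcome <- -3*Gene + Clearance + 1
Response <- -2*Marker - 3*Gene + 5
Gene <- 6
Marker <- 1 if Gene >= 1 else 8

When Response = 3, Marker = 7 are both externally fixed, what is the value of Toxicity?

The joint intervention fixes Response = 3, Marker = 7, removing each variable's own equation.
Toxicity = -Marker - Gene + Response  [with Marker=7, Gene=6, Response=3]  = -10

-10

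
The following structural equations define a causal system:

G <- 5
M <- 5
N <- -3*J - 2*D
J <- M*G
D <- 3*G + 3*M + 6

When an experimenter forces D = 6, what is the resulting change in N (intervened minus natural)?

Intervening sets D = 6 and removes its equation (D <- 3*G + 3*M + 6).
J = M*G  [with M=5, G=5]  = 25
N = -3*J - 2*D  [with J=25, D=6]  = -87
Without intervention: J = M*G  [with M=5, G=5]  = 25; D = 3*G + 3*M + 6  [with G=5, M=5]  = 36; N = -3*J - 2*D  [with J=25, D=36]  = -147.
Change = -87 − (-147) = 60.

60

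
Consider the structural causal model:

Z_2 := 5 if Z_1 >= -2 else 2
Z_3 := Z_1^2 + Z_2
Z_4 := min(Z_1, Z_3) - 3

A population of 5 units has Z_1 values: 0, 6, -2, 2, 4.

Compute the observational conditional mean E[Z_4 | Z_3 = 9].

-3

Observing Z_3=9 restricts to units where Z_3's equation naturally yields 9: Z_1 ∈ {-2, 2}. In that subpopulation Z_4 = -5, -1, mean -3.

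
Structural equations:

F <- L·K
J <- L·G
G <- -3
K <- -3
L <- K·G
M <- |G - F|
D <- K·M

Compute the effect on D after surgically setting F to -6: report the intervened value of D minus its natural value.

The intervention breaks the incoming arrows to F: F <- L·K no longer applies, and F = -6.
M = |G - F|  [with G=-3, F=-6]  = 3
D = K·M  [with K=-3, M=3]  = -9
Without intervention: L = K·G  [with K=-3, G=-3]  = 9; F = L·K  [with L=9, K=-3]  = -27; M = |G - F|  [with G=-3, F=-27]  = 24; D = K·M  [with K=-3, M=24]  = -72.
Change = -9 − (-72) = 63.

63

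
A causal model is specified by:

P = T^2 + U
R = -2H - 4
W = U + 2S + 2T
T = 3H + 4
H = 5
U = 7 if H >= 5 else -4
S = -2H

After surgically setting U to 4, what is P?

The intervention breaks the incoming arrows to U: U = 7 if H >= 5 else -4 no longer applies, and U = 4.
T = 3H + 4  [with H=5]  = 19
P = T^2 + U  [with T=19, U=4]  = 365

365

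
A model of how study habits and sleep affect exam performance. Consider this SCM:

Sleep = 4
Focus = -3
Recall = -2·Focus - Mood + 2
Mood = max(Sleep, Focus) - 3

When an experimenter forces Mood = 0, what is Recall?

The intervention breaks the incoming arrows to Mood: Mood = max(Sleep, Focus) - 3 no longer applies, and Mood = 0.
Recall = -2·Focus - Mood + 2  [with Focus=-3, Mood=0]  = 8

8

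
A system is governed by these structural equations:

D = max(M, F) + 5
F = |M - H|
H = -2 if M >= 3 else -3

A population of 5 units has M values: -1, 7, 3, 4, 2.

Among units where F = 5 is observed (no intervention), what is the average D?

Conditioning on F=5 selects the 2 unit(s) with M ∈ {3, 2}. Their D values: 10, 10. Mean = 10.

10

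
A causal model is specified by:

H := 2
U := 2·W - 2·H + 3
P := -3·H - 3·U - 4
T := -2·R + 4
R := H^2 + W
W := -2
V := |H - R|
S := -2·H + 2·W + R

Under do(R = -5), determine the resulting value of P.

do(R=-5) replaces the equation R := H^2 + W with the constant R = -5.
No directed path runs from R to P, so P keeps its natural value.
U = 2·W - 2·H + 3  [with W=-2, H=2]  = -5
P = -3·H - 3·U - 4  [with H=2, U=-5]  = 5

5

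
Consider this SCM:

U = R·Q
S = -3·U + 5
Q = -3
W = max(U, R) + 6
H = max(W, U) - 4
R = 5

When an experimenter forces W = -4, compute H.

The intervention breaks the incoming arrows to W: W = max(U, R) + 6 no longer applies, and W = -4.
U = R·Q  [with R=5, Q=-3]  = -15
H = max(W, U) - 4  [with W=-4, U=-15]  = -8

-8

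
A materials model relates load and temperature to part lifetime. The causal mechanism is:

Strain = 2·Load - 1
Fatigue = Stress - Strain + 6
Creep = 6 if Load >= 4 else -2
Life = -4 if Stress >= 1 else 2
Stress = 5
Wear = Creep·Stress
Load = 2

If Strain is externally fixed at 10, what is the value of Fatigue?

The intervention breaks the incoming arrows to Strain: Strain = 2·Load - 1 no longer applies, and Strain = 10.
Fatigue = Stress - Strain + 6  [with Stress=5, Strain=10]  = 1

1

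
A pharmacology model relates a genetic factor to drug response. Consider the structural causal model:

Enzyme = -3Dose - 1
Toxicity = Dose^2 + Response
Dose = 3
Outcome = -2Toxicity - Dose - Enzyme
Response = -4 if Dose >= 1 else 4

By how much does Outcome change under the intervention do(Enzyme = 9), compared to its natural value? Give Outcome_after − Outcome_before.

-19

do(Enzyme=9) replaces the equation Enzyme = -3Dose - 1 with the constant Enzyme = 9.
Response = -4 if Dose >= 1 else 4  [with Dose=3]  = -4
Toxicity = Dose^2 + Response  [with Dose=3, Response=-4]  = 5
Outcome = -2Toxicity - Dose - Enzyme  [with Toxicity=5, Dose=3, Enzyme=9]  = -22
Without intervention: Enzyme = -3Dose - 1  [with Dose=3]  = -10; Response = -4 if Dose >= 1 else 4  [with Dose=3]  = -4; Toxicity = Dose^2 + Response  [with Dose=3, Response=-4]  = 5; Outcome = -2Toxicity - Dose - Enzyme  [with Toxicity=5, Dose=3, Enzyme=-10]  = -3.
Change = -22 − (-3) = -19.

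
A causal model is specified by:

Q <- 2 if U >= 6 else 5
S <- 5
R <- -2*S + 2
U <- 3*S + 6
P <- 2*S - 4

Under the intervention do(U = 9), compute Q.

Under do(U=9), the mechanism U <- 3*S + 6 is discarded; U is fixed at 9.
Q = 2 if U >= 6 else 5  [with U=9]  = 2

2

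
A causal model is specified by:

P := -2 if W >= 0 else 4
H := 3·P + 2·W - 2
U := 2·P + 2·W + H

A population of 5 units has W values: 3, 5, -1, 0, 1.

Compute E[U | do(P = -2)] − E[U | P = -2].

The intervention sets P=-2 in all 5 units regardless of W. Recomputing U per unit gives 0, 8, -16, -12, -8; average -5.6.
Observing P=-2 restricts to units where P's equation naturally yields -2: W ∈ {3, 5, 0, 1}. In that subpopulation U = 0, 8, -12, -8, mean -3.
Difference = -5.6 − (-3) = -2.6.

-2.6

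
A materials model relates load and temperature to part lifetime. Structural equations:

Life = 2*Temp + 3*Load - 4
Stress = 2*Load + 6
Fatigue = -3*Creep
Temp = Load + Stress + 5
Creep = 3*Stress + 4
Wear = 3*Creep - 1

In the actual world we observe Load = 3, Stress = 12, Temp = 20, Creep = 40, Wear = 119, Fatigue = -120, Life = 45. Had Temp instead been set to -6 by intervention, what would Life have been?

-7

The intervention breaks the incoming arrows to Temp: Temp = Load + Stress + 5 no longer applies, and Temp = -6.
Life = 2*Temp + 3*Load - 4  [with Temp=-6, Load=3]  = -7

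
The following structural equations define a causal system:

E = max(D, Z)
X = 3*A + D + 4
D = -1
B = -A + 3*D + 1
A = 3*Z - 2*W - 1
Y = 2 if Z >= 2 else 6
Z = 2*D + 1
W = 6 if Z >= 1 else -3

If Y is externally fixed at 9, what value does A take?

2

do(Y=9) replaces the equation Y = 2 if Z >= 2 else 6 with the constant Y = 9.
A is not downstream of the intervention, so its value is determined by the original equations.
Z = 2*D + 1  [with D=-1]  = -1
W = 6 if Z >= 1 else -3  [with Z=-1]  = -3
A = 3*Z - 2*W - 1  [with Z=-1, W=-3]  = 2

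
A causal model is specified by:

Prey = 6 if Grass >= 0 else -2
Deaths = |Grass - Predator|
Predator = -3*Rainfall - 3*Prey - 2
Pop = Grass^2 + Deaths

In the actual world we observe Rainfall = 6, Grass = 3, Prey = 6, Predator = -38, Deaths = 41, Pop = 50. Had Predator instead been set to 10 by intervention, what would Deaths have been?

7

Intervening sets Predator = 10 and removes its equation (Predator = -3*Rainfall - 3*Prey - 2).
Deaths = |Grass - Predator|  [with Grass=3, Predator=10]  = 7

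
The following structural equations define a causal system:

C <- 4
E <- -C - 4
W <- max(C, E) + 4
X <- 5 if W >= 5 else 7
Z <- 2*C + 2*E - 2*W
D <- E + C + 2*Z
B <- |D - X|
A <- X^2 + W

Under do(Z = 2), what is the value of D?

The intervention breaks the incoming arrows to Z: Z <- 2*C + 2*E - 2*W no longer applies, and Z = 2.
E = -C - 4  [with C=4]  = -8
D = E + C + 2*Z  [with E=-8, C=4, Z=2]  = 0

0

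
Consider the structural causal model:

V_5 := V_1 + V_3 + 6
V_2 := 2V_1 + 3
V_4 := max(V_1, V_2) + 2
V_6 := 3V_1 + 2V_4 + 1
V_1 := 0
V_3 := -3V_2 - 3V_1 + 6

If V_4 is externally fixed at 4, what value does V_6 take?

9

Under do(V_4=4), the mechanism V_4 := max(V_1, V_2) + 2 is discarded; V_4 is fixed at 4.
V_6 = 3V_1 + 2V_4 + 1  [with V_1=0, V_4=4]  = 9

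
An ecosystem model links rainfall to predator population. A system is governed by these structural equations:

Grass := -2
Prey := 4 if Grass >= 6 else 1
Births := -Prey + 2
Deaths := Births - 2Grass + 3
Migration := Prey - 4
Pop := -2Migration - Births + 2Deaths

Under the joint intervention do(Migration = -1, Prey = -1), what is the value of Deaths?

10

Setting Migration = -1, Prey = -1 by intervention discards those variables' equations.
Births = -Prey + 2  [with Prey=-1]  = 3
Deaths = Births - 2Grass + 3  [with Births=3, Grass=-2]  = 10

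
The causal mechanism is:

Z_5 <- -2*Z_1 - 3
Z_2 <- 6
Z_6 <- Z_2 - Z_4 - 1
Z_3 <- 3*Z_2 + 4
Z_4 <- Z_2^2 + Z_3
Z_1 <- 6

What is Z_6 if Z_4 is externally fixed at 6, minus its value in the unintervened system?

52

Under do(Z_4=6), the mechanism Z_4 <- Z_2^2 + Z_3 is discarded; Z_4 is fixed at 6.
Z_6 = Z_2 - Z_4 - 1  [with Z_2=6, Z_4=6]  = -1
Without intervention: Z_3 = 3*Z_2 + 4  [with Z_2=6]  = 22; Z_4 = Z_2^2 + Z_3  [with Z_2=6, Z_3=22]  = 58; Z_6 = Z_2 - Z_4 - 1  [with Z_2=6, Z_4=58]  = -53.
Change = -1 − (-53) = 52.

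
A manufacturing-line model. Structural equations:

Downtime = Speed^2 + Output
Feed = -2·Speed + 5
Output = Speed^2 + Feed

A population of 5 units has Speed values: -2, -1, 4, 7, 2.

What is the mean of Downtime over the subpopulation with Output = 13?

Conditioning on Output=13 selects the 2 unit(s) with Speed ∈ {-2, 4}. Their Downtime values: 17, 29. Mean = 23.

23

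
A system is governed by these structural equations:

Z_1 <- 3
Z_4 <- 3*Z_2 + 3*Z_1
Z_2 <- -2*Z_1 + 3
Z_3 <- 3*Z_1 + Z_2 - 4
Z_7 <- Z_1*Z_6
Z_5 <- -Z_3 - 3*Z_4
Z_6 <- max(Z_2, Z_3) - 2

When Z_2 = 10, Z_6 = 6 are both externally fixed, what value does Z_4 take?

The joint intervention fixes Z_2 = 10, Z_6 = 6, removing each variable's own equation.
Z_4 = 3*Z_2 + 3*Z_1  [with Z_2=10, Z_1=3]  = 39

39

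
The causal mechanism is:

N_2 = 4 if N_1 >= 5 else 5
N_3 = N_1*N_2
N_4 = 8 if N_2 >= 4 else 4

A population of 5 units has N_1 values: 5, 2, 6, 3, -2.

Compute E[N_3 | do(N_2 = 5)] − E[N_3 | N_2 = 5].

9

Under do(N_2=5), N_2's equation is replaced by N_2=5 for every unit. Per-unit N_3: 25, 10, 30, 15, -10. Mean = 14.
Conditioning on N_2=5 selects the 3 unit(s) with N_1 ∈ {2, 3, -2}. Their N_3 values: 10, 15, -10. Mean = 5.
Difference = 14 − 5 = 9.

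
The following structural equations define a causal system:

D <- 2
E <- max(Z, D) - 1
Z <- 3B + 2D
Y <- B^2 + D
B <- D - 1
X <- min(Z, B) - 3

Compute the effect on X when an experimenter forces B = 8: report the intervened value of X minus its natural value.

7

Under do(B=8), the mechanism B <- D - 1 is discarded; B is fixed at 8.
Z = 3B + 2D  [with B=8, D=2]  = 28
X = min(Z, B) - 3  [with Z=28, B=8]  = 5
Without intervention: B = D - 1  [with D=2]  = 1; Z = 3B + 2D  [with B=1, D=2]  = 7; X = min(Z, B) - 3  [with Z=7, B=1]  = -2.
Change = 5 − (-2) = 7.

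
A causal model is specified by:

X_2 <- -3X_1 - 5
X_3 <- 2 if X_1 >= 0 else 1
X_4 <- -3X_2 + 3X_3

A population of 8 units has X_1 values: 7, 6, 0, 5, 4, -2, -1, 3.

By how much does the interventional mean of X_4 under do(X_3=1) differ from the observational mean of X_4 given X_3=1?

Under do(X_3=1), X_3's equation is replaced by X_3=1 for every unit. Per-unit X_4: 81, 72, 18, 63, 54, 0, 9, 45. Mean = 42.75.
E[X_4|X_3=1] averages over only the 2 units with X_3=1 (X_1 = -2, -1): X_4 = 0, 9, mean 4.5.
Difference = 42.75 − 4.5 = 38.25.

38.25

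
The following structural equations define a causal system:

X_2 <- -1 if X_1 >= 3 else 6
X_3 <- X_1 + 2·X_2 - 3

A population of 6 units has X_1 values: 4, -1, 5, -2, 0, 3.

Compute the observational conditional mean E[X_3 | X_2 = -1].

E[X_3|X_2=-1] averages over only the 3 units with X_2=-1 (X_1 = 4, 5, 3): X_3 = -1, 0, -2, mean -1.

-1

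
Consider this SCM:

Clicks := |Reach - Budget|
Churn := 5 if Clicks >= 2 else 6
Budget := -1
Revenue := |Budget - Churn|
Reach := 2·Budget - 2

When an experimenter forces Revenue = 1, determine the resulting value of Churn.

5

The intervention breaks the incoming arrows to Revenue: Revenue := |Budget - Churn| no longer applies, and Revenue = 1.
Since Churn is not a descendant of the intervened variable, it is unaffected.
Reach = 2·Budget - 2  [with Budget=-1]  = -4
Clicks = |Reach - Budget|  [with Reach=-4, Budget=-1]  = 3
Churn = 5 if Clicks >= 2 else 6  [with Clicks=3]  = 5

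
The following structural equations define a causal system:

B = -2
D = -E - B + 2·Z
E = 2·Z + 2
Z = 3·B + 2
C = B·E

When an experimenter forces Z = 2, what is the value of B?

Under do(Z=2), the mechanism Z = 3·B + 2 is discarded; Z is fixed at 2.
B is not downstream of the intervention, so its value is determined by the original equations.

-2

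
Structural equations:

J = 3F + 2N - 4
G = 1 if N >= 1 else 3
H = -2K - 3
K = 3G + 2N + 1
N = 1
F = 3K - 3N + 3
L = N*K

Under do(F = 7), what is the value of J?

The intervention breaks the incoming arrows to F: F = 3K - 3N + 3 no longer applies, and F = 7.
J = 3F + 2N - 4  [with F=7, N=1]  = 19

19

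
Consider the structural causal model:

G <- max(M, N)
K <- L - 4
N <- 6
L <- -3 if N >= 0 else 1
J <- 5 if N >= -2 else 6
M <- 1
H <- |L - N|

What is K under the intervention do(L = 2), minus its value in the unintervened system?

The intervention breaks the incoming arrows to L: L <- -3 if N >= 0 else 1 no longer applies, and L = 2.
K = L - 4  [with L=2]  = -2
Without intervention: L = -3 if N >= 0 else 1  [with N=6]  = -3; K = L - 4  [with L=-3]  = -7.
Change = -2 − (-7) = 5.

5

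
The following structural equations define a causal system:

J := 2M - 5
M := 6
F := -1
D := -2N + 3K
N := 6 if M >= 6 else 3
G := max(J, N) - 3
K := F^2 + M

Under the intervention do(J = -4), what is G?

3

Intervening sets J = -4 and removes its equation (J := 2M - 5).
N = 6 if M >= 6 else 3  [with M=6]  = 6
G = max(J, N) - 3  [with J=-4, N=6]  = 3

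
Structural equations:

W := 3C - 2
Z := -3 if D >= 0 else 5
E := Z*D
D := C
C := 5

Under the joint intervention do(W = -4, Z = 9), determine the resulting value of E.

45

Under do(W = -4, Z = 9), each intervened variable's structural equation is replaced by its fixed value.
D = C  [with C=5]  = 5
E = Z*D  [with Z=9, D=5]  = 45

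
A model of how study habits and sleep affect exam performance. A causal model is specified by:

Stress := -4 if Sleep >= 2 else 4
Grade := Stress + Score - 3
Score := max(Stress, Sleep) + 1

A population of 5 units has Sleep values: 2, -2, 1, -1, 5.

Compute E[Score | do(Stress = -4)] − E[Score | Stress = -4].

-2.5

Every unit gets Stress=-4 under the intervention. Score values become 3, -1, 2, 0, 6; E[Score|do(Stress=-4)] = 2.
E[Score|Stress=-4] averages over only the 2 units with Stress=-4 (Sleep = 2, 5): Score = 3, 6, mean 4.5.
Difference = 2 − 4.5 = -2.5.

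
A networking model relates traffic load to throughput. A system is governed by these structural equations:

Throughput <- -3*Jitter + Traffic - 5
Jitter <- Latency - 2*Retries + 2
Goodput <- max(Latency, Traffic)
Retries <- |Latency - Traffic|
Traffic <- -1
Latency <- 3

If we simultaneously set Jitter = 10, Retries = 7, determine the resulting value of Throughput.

The joint intervention fixes Jitter = 10, Retries = 7, removing each variable's own equation.
Throughput = -3*Jitter + Traffic - 5  [with Jitter=10, Traffic=-1]  = -36

-36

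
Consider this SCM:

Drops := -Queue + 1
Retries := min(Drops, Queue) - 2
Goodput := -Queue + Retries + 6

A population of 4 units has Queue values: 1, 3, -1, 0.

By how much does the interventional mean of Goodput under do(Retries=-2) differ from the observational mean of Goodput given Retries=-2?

Every unit gets Retries=-2 under the intervention. Goodput values become 3, 1, 5, 4; E[Goodput|do(Retries=-2)] = 3.25.
Conditioning on Retries=-2 selects the 2 unit(s) with Queue ∈ {1, 0}. Their Goodput values: 3, 4. Mean = 3.5.
Difference = 3.25 − 3.5 = -0.25.

-0.25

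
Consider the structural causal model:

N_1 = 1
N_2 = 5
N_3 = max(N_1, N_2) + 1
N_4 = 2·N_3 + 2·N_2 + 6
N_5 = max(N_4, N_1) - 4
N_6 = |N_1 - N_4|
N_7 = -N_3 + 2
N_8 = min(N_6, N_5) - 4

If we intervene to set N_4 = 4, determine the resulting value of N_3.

6

Under do(N_4=4), the mechanism N_4 = 2·N_3 + 2·N_2 + 6 is discarded; N_4 is fixed at 4.
Since N_3 is not a descendant of the intervened variable, it is unaffected.
N_3 = max(N_1, N_2) + 1  [with N_1=1, N_2=5]  = 6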